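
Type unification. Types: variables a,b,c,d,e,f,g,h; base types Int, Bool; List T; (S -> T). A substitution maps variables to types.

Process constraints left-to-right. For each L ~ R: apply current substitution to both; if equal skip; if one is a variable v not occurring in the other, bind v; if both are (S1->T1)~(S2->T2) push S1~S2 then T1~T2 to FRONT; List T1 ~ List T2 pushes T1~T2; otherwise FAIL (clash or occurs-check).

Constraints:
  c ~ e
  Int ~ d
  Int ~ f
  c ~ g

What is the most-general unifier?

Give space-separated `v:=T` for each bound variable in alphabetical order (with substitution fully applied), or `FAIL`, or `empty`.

Answer: c:=g d:=Int e:=g f:=Int

Derivation:
step 1: unify c ~ e  [subst: {-} | 3 pending]
  bind c := e
step 2: unify Int ~ d  [subst: {c:=e} | 2 pending]
  bind d := Int
step 3: unify Int ~ f  [subst: {c:=e, d:=Int} | 1 pending]
  bind f := Int
step 4: unify e ~ g  [subst: {c:=e, d:=Int, f:=Int} | 0 pending]
  bind e := g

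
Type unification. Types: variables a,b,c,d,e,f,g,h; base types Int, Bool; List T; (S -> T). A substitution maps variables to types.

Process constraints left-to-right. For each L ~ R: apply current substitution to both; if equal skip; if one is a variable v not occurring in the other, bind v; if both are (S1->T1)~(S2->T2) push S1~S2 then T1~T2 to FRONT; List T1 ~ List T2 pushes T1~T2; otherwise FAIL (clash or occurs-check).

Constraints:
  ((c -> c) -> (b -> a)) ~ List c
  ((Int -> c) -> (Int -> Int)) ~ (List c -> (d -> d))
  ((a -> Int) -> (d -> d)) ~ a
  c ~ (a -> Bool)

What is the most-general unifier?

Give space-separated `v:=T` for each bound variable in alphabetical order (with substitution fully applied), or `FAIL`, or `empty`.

step 1: unify ((c -> c) -> (b -> a)) ~ List c  [subst: {-} | 3 pending]
  clash: ((c -> c) -> (b -> a)) vs List c

Answer: FAIL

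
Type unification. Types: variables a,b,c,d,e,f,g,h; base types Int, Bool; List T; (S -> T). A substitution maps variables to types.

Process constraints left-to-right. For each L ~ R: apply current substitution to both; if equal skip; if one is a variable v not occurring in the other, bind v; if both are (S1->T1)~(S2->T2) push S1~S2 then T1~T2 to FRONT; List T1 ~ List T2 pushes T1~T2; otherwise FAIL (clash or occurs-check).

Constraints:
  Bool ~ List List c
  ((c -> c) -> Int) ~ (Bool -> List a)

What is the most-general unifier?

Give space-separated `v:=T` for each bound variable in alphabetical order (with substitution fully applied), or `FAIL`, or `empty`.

Answer: FAIL

Derivation:
step 1: unify Bool ~ List List c  [subst: {-} | 1 pending]
  clash: Bool vs List List c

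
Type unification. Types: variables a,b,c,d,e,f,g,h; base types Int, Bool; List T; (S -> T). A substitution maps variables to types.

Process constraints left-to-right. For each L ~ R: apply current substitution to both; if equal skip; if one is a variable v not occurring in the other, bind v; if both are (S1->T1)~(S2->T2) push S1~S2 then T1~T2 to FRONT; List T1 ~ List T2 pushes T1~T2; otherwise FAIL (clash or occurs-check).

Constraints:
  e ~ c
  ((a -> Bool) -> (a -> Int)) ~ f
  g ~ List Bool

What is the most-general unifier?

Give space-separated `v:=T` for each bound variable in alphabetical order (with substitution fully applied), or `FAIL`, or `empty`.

Answer: e:=c f:=((a -> Bool) -> (a -> Int)) g:=List Bool

Derivation:
step 1: unify e ~ c  [subst: {-} | 2 pending]
  bind e := c
step 2: unify ((a -> Bool) -> (a -> Int)) ~ f  [subst: {e:=c} | 1 pending]
  bind f := ((a -> Bool) -> (a -> Int))
step 3: unify g ~ List Bool  [subst: {e:=c, f:=((a -> Bool) -> (a -> Int))} | 0 pending]
  bind g := List Bool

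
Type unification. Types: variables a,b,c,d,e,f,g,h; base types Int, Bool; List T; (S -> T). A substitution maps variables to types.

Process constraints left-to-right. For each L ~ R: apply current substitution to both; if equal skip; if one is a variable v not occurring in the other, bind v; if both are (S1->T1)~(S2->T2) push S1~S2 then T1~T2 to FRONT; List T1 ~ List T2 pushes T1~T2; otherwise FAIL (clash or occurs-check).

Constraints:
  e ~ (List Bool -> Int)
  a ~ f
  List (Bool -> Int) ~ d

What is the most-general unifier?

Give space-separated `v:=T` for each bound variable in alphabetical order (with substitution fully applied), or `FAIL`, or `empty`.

step 1: unify e ~ (List Bool -> Int)  [subst: {-} | 2 pending]
  bind e := (List Bool -> Int)
step 2: unify a ~ f  [subst: {e:=(List Bool -> Int)} | 1 pending]
  bind a := f
step 3: unify List (Bool -> Int) ~ d  [subst: {e:=(List Bool -> Int), a:=f} | 0 pending]
  bind d := List (Bool -> Int)

Answer: a:=f d:=List (Bool -> Int) e:=(List Bool -> Int)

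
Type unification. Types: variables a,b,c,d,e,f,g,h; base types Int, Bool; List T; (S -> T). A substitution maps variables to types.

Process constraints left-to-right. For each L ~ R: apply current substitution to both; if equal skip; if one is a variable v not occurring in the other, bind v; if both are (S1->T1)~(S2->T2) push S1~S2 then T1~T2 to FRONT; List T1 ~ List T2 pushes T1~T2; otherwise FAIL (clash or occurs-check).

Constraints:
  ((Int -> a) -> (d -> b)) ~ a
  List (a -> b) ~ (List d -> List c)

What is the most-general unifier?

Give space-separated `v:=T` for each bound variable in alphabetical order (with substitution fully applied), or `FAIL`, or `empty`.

step 1: unify ((Int -> a) -> (d -> b)) ~ a  [subst: {-} | 1 pending]
  occurs-check fail

Answer: FAIL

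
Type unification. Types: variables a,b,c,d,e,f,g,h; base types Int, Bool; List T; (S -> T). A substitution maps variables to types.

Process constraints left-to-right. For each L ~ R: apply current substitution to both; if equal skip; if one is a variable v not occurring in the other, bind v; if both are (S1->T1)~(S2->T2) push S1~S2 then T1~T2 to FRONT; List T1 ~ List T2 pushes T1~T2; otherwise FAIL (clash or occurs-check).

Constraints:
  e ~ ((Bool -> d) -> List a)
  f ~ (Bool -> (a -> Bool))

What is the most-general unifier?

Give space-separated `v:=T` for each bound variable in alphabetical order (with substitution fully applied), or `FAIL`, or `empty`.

Answer: e:=((Bool -> d) -> List a) f:=(Bool -> (a -> Bool))

Derivation:
step 1: unify e ~ ((Bool -> d) -> List a)  [subst: {-} | 1 pending]
  bind e := ((Bool -> d) -> List a)
step 2: unify f ~ (Bool -> (a -> Bool))  [subst: {e:=((Bool -> d) -> List a)} | 0 pending]
  bind f := (Bool -> (a -> Bool))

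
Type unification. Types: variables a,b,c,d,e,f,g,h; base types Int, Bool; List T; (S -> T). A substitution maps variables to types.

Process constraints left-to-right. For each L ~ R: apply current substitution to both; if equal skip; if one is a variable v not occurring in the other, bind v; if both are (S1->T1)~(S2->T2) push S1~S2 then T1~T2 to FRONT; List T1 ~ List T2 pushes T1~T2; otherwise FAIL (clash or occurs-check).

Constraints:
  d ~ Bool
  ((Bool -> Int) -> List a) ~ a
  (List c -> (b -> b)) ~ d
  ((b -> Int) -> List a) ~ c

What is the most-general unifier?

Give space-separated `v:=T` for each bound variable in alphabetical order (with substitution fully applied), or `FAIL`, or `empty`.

Answer: FAIL

Derivation:
step 1: unify d ~ Bool  [subst: {-} | 3 pending]
  bind d := Bool
step 2: unify ((Bool -> Int) -> List a) ~ a  [subst: {d:=Bool} | 2 pending]
  occurs-check fail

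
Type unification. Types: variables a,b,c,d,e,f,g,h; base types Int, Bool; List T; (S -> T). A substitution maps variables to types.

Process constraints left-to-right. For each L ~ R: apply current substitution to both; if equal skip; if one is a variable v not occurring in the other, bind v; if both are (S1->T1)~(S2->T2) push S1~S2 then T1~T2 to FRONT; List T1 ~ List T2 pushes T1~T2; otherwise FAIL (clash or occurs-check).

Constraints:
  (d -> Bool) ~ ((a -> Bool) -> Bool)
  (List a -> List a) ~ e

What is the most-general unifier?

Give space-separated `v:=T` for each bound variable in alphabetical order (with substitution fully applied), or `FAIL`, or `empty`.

Answer: d:=(a -> Bool) e:=(List a -> List a)

Derivation:
step 1: unify (d -> Bool) ~ ((a -> Bool) -> Bool)  [subst: {-} | 1 pending]
  -> decompose arrow: push d~(a -> Bool), Bool~Bool
step 2: unify d ~ (a -> Bool)  [subst: {-} | 2 pending]
  bind d := (a -> Bool)
step 3: unify Bool ~ Bool  [subst: {d:=(a -> Bool)} | 1 pending]
  -> identical, skip
step 4: unify (List a -> List a) ~ e  [subst: {d:=(a -> Bool)} | 0 pending]
  bind e := (List a -> List a)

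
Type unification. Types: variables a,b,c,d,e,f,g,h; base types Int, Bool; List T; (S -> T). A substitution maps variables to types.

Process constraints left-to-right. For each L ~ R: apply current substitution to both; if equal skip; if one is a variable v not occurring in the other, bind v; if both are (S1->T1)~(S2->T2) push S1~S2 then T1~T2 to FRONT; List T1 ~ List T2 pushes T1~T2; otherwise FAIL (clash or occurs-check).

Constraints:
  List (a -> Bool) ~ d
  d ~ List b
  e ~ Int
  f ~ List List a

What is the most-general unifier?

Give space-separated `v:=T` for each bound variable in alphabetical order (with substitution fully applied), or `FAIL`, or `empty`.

Answer: b:=(a -> Bool) d:=List (a -> Bool) e:=Int f:=List List a

Derivation:
step 1: unify List (a -> Bool) ~ d  [subst: {-} | 3 pending]
  bind d := List (a -> Bool)
step 2: unify List (a -> Bool) ~ List b  [subst: {d:=List (a -> Bool)} | 2 pending]
  -> decompose List: push (a -> Bool)~b
step 3: unify (a -> Bool) ~ b  [subst: {d:=List (a -> Bool)} | 2 pending]
  bind b := (a -> Bool)
step 4: unify e ~ Int  [subst: {d:=List (a -> Bool), b:=(a -> Bool)} | 1 pending]
  bind e := Int
step 5: unify f ~ List List a  [subst: {d:=List (a -> Bool), b:=(a -> Bool), e:=Int} | 0 pending]
  bind f := List List a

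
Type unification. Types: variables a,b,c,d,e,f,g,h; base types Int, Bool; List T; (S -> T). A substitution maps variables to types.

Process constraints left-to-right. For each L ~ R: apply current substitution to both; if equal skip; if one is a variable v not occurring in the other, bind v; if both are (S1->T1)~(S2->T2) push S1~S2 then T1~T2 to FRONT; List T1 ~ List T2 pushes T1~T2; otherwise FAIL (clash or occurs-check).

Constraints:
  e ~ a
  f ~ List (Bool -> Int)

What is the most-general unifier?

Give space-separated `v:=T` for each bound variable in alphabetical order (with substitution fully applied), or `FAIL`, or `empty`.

step 1: unify e ~ a  [subst: {-} | 1 pending]
  bind e := a
step 2: unify f ~ List (Bool -> Int)  [subst: {e:=a} | 0 pending]
  bind f := List (Bool -> Int)

Answer: e:=a f:=List (Bool -> Int)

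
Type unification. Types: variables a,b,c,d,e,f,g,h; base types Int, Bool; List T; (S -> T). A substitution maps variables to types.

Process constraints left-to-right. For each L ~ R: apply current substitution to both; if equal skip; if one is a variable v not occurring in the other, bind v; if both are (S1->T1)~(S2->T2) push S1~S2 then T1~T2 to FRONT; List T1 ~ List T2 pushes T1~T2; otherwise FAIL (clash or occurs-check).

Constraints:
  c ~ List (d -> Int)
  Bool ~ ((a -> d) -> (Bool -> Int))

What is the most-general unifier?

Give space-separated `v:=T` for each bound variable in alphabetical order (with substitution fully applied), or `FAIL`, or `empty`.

step 1: unify c ~ List (d -> Int)  [subst: {-} | 1 pending]
  bind c := List (d -> Int)
step 2: unify Bool ~ ((a -> d) -> (Bool -> Int))  [subst: {c:=List (d -> Int)} | 0 pending]
  clash: Bool vs ((a -> d) -> (Bool -> Int))

Answer: FAIL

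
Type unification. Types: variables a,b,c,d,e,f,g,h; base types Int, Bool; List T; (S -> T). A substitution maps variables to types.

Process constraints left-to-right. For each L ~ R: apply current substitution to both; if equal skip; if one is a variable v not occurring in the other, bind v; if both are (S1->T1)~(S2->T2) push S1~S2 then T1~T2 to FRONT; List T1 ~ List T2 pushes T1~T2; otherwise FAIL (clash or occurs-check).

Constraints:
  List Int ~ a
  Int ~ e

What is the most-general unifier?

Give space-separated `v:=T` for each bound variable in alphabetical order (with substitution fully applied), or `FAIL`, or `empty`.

step 1: unify List Int ~ a  [subst: {-} | 1 pending]
  bind a := List Int
step 2: unify Int ~ e  [subst: {a:=List Int} | 0 pending]
  bind e := Int

Answer: a:=List Int e:=Int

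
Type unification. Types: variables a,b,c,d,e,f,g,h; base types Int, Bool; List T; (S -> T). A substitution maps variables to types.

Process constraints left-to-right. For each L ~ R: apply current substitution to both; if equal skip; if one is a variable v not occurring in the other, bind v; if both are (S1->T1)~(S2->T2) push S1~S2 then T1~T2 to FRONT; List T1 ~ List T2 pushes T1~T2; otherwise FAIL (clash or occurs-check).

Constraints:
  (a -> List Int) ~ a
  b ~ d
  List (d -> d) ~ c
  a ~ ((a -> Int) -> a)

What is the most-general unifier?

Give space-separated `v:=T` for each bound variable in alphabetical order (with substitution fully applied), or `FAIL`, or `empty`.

step 1: unify (a -> List Int) ~ a  [subst: {-} | 3 pending]
  occurs-check fail

Answer: FAIL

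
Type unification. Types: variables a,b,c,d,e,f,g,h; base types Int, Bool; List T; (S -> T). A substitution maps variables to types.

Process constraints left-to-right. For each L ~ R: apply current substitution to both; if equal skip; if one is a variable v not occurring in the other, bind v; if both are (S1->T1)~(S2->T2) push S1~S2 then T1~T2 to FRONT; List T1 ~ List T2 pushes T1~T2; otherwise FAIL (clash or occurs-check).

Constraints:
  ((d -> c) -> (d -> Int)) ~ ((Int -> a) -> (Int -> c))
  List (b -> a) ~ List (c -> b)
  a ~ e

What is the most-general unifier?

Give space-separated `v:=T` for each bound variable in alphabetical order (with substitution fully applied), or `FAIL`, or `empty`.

Answer: a:=Int b:=Int c:=Int d:=Int e:=Int

Derivation:
step 1: unify ((d -> c) -> (d -> Int)) ~ ((Int -> a) -> (Int -> c))  [subst: {-} | 2 pending]
  -> decompose arrow: push (d -> c)~(Int -> a), (d -> Int)~(Int -> c)
step 2: unify (d -> c) ~ (Int -> a)  [subst: {-} | 3 pending]
  -> decompose arrow: push d~Int, c~a
step 3: unify d ~ Int  [subst: {-} | 4 pending]
  bind d := Int
step 4: unify c ~ a  [subst: {d:=Int} | 3 pending]
  bind c := a
step 5: unify (Int -> Int) ~ (Int -> a)  [subst: {d:=Int, c:=a} | 2 pending]
  -> decompose arrow: push Int~Int, Int~a
step 6: unify Int ~ Int  [subst: {d:=Int, c:=a} | 3 pending]
  -> identical, skip
step 7: unify Int ~ a  [subst: {d:=Int, c:=a} | 2 pending]
  bind a := Int
step 8: unify List (b -> Int) ~ List (Int -> b)  [subst: {d:=Int, c:=a, a:=Int} | 1 pending]
  -> decompose List: push (b -> Int)~(Int -> b)
step 9: unify (b -> Int) ~ (Int -> b)  [subst: {d:=Int, c:=a, a:=Int} | 1 pending]
  -> decompose arrow: push b~Int, Int~b
step 10: unify b ~ Int  [subst: {d:=Int, c:=a, a:=Int} | 2 pending]
  bind b := Int
step 11: unify Int ~ Int  [subst: {d:=Int, c:=a, a:=Int, b:=Int} | 1 pending]
  -> identical, skip
step 12: unify Int ~ e  [subst: {d:=Int, c:=a, a:=Int, b:=Int} | 0 pending]
  bind e := Int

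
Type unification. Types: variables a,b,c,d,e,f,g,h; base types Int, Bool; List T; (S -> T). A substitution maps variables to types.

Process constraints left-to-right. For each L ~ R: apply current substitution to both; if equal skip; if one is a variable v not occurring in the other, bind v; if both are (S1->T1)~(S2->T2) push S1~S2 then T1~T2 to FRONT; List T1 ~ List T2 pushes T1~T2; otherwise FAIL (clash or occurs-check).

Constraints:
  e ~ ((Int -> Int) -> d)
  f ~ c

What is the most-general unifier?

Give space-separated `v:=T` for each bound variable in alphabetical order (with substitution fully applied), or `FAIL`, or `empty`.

Answer: e:=((Int -> Int) -> d) f:=c

Derivation:
step 1: unify e ~ ((Int -> Int) -> d)  [subst: {-} | 1 pending]
  bind e := ((Int -> Int) -> d)
step 2: unify f ~ c  [subst: {e:=((Int -> Int) -> d)} | 0 pending]
  bind f := c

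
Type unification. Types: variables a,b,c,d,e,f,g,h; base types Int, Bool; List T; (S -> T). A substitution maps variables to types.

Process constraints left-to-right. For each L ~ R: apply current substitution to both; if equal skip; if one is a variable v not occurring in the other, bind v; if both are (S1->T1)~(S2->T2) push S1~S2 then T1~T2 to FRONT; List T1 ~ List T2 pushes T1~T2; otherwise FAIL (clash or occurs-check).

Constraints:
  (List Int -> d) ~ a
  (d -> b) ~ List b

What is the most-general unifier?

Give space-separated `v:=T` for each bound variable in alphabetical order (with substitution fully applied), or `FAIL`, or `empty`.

step 1: unify (List Int -> d) ~ a  [subst: {-} | 1 pending]
  bind a := (List Int -> d)
step 2: unify (d -> b) ~ List b  [subst: {a:=(List Int -> d)} | 0 pending]
  clash: (d -> b) vs List b

Answer: FAIL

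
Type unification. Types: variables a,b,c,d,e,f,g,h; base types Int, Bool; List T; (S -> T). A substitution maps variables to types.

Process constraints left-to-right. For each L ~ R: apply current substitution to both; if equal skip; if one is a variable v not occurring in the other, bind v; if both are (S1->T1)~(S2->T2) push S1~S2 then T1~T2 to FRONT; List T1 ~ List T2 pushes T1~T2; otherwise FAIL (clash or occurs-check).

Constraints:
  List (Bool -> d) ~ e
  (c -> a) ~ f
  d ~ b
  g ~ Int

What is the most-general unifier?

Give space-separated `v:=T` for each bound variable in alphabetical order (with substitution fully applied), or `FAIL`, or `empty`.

Answer: d:=b e:=List (Bool -> b) f:=(c -> a) g:=Int

Derivation:
step 1: unify List (Bool -> d) ~ e  [subst: {-} | 3 pending]
  bind e := List (Bool -> d)
step 2: unify (c -> a) ~ f  [subst: {e:=List (Bool -> d)} | 2 pending]
  bind f := (c -> a)
step 3: unify d ~ b  [subst: {e:=List (Bool -> d), f:=(c -> a)} | 1 pending]
  bind d := b
step 4: unify g ~ Int  [subst: {e:=List (Bool -> d), f:=(c -> a), d:=b} | 0 pending]
  bind g := Int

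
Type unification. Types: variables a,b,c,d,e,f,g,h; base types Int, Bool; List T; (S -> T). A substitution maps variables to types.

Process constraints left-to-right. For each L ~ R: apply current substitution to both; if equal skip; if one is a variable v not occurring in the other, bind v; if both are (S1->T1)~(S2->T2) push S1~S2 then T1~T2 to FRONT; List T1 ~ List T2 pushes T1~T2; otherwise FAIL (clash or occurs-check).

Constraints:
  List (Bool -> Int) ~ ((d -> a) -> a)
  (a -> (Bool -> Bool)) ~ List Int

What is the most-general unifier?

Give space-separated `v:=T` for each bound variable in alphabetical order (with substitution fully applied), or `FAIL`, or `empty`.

Answer: FAIL

Derivation:
step 1: unify List (Bool -> Int) ~ ((d -> a) -> a)  [subst: {-} | 1 pending]
  clash: List (Bool -> Int) vs ((d -> a) -> a)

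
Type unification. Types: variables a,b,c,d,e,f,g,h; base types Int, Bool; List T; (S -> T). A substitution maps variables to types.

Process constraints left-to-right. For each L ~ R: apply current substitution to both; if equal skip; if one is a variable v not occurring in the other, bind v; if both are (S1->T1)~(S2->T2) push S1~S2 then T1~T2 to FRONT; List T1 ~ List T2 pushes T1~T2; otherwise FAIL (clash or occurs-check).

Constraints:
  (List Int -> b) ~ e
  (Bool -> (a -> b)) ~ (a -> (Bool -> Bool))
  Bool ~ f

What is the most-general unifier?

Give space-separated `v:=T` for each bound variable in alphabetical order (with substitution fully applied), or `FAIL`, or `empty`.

step 1: unify (List Int -> b) ~ e  [subst: {-} | 2 pending]
  bind e := (List Int -> b)
step 2: unify (Bool -> (a -> b)) ~ (a -> (Bool -> Bool))  [subst: {e:=(List Int -> b)} | 1 pending]
  -> decompose arrow: push Bool~a, (a -> b)~(Bool -> Bool)
step 3: unify Bool ~ a  [subst: {e:=(List Int -> b)} | 2 pending]
  bind a := Bool
step 4: unify (Bool -> b) ~ (Bool -> Bool)  [subst: {e:=(List Int -> b), a:=Bool} | 1 pending]
  -> decompose arrow: push Bool~Bool, b~Bool
step 5: unify Bool ~ Bool  [subst: {e:=(List Int -> b), a:=Bool} | 2 pending]
  -> identical, skip
step 6: unify b ~ Bool  [subst: {e:=(List Int -> b), a:=Bool} | 1 pending]
  bind b := Bool
step 7: unify Bool ~ f  [subst: {e:=(List Int -> b), a:=Bool, b:=Bool} | 0 pending]
  bind f := Bool

Answer: a:=Bool b:=Bool e:=(List Int -> Bool) f:=Bool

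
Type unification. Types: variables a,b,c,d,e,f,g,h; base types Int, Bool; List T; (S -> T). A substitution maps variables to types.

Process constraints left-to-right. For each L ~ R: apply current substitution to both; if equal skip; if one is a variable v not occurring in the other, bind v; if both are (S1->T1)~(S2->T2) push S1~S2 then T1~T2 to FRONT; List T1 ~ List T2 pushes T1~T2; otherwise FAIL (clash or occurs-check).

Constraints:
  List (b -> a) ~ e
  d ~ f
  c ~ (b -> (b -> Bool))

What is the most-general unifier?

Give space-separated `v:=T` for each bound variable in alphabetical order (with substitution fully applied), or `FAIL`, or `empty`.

step 1: unify List (b -> a) ~ e  [subst: {-} | 2 pending]
  bind e := List (b -> a)
step 2: unify d ~ f  [subst: {e:=List (b -> a)} | 1 pending]
  bind d := f
step 3: unify c ~ (b -> (b -> Bool))  [subst: {e:=List (b -> a), d:=f} | 0 pending]
  bind c := (b -> (b -> Bool))

Answer: c:=(b -> (b -> Bool)) d:=f e:=List (b -> a)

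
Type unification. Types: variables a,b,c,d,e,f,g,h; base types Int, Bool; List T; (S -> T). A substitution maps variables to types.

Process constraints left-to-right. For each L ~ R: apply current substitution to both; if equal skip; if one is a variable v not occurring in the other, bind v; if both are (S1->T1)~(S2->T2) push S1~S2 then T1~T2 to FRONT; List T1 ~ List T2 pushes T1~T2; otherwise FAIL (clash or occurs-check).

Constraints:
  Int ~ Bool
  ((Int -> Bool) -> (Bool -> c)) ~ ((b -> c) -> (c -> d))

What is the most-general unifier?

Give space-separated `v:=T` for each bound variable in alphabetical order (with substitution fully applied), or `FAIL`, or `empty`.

step 1: unify Int ~ Bool  [subst: {-} | 1 pending]
  clash: Int vs Bool

Answer: FAIL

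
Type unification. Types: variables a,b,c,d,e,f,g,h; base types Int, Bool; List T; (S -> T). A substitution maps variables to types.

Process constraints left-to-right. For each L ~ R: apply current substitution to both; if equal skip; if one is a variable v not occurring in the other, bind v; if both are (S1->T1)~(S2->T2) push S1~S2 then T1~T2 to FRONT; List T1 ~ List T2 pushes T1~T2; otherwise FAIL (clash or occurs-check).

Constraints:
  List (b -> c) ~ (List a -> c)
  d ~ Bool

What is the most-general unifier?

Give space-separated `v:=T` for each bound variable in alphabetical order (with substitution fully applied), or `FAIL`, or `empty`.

step 1: unify List (b -> c) ~ (List a -> c)  [subst: {-} | 1 pending]
  clash: List (b -> c) vs (List a -> c)

Answer: FAIL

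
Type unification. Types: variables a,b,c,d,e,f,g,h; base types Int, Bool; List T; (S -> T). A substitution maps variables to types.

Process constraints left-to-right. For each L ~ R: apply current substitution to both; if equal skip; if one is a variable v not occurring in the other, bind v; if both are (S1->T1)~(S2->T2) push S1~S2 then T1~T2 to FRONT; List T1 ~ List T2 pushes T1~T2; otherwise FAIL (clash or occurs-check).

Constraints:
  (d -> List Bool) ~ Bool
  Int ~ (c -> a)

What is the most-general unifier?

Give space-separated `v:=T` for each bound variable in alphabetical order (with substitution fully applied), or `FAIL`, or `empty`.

Answer: FAIL

Derivation:
step 1: unify (d -> List Bool) ~ Bool  [subst: {-} | 1 pending]
  clash: (d -> List Bool) vs Bool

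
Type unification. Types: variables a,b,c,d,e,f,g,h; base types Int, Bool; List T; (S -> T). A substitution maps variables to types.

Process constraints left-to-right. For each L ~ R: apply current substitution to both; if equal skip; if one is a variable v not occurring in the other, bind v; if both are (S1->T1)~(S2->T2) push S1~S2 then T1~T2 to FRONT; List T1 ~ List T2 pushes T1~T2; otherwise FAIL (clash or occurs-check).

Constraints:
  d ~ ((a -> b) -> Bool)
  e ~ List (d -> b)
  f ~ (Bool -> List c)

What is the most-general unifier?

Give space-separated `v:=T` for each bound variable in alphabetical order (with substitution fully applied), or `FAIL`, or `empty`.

step 1: unify d ~ ((a -> b) -> Bool)  [subst: {-} | 2 pending]
  bind d := ((a -> b) -> Bool)
step 2: unify e ~ List (((a -> b) -> Bool) -> b)  [subst: {d:=((a -> b) -> Bool)} | 1 pending]
  bind e := List (((a -> b) -> Bool) -> b)
step 3: unify f ~ (Bool -> List c)  [subst: {d:=((a -> b) -> Bool), e:=List (((a -> b) -> Bool) -> b)} | 0 pending]
  bind f := (Bool -> List c)

Answer: d:=((a -> b) -> Bool) e:=List (((a -> b) -> Bool) -> b) f:=(Bool -> List c)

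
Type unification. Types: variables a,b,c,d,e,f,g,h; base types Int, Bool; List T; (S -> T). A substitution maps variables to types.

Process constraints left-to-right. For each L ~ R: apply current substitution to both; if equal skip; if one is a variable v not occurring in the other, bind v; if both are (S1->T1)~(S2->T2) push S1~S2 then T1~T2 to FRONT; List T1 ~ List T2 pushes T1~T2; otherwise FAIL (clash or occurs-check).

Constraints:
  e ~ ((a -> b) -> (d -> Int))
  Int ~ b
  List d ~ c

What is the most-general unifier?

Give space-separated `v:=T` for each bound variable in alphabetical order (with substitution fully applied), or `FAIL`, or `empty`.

Answer: b:=Int c:=List d e:=((a -> Int) -> (d -> Int))

Derivation:
step 1: unify e ~ ((a -> b) -> (d -> Int))  [subst: {-} | 2 pending]
  bind e := ((a -> b) -> (d -> Int))
step 2: unify Int ~ b  [subst: {e:=((a -> b) -> (d -> Int))} | 1 pending]
  bind b := Int
step 3: unify List d ~ c  [subst: {e:=((a -> b) -> (d -> Int)), b:=Int} | 0 pending]
  bind c := List d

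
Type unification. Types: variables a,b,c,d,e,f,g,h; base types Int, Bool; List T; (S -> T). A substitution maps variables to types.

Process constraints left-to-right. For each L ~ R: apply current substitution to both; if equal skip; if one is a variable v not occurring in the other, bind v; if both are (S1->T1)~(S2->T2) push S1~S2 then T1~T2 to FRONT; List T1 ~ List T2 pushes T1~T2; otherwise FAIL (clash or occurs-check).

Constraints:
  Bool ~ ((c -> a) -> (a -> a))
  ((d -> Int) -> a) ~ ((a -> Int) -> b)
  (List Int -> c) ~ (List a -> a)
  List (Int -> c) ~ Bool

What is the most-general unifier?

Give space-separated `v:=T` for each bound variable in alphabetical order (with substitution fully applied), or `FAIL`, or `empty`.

step 1: unify Bool ~ ((c -> a) -> (a -> a))  [subst: {-} | 3 pending]
  clash: Bool vs ((c -> a) -> (a -> a))

Answer: FAIL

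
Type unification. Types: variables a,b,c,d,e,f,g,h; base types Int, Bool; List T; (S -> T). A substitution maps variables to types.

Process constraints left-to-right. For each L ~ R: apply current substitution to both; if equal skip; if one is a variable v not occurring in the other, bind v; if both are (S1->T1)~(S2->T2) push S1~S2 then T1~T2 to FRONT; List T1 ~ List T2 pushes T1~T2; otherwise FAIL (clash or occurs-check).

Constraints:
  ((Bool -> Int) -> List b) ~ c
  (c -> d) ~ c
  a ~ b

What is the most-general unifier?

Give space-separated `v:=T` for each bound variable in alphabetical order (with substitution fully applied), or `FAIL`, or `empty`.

step 1: unify ((Bool -> Int) -> List b) ~ c  [subst: {-} | 2 pending]
  bind c := ((Bool -> Int) -> List b)
step 2: unify (((Bool -> Int) -> List b) -> d) ~ ((Bool -> Int) -> List b)  [subst: {c:=((Bool -> Int) -> List b)} | 1 pending]
  -> decompose arrow: push ((Bool -> Int) -> List b)~(Bool -> Int), d~List b
step 3: unify ((Bool -> Int) -> List b) ~ (Bool -> Int)  [subst: {c:=((Bool -> Int) -> List b)} | 2 pending]
  -> decompose arrow: push (Bool -> Int)~Bool, List b~Int
step 4: unify (Bool -> Int) ~ Bool  [subst: {c:=((Bool -> Int) -> List b)} | 3 pending]
  clash: (Bool -> Int) vs Bool

Answer: FAIL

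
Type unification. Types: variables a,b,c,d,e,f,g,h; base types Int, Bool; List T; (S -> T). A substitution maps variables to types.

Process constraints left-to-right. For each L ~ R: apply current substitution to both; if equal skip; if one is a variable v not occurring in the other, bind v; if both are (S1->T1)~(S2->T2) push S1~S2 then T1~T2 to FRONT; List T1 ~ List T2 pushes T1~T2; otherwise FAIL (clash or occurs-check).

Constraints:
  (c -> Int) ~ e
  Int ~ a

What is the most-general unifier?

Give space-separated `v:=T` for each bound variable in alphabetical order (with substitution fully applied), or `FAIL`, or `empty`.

Answer: a:=Int e:=(c -> Int)

Derivation:
step 1: unify (c -> Int) ~ e  [subst: {-} | 1 pending]
  bind e := (c -> Int)
step 2: unify Int ~ a  [subst: {e:=(c -> Int)} | 0 pending]
  bind a := Int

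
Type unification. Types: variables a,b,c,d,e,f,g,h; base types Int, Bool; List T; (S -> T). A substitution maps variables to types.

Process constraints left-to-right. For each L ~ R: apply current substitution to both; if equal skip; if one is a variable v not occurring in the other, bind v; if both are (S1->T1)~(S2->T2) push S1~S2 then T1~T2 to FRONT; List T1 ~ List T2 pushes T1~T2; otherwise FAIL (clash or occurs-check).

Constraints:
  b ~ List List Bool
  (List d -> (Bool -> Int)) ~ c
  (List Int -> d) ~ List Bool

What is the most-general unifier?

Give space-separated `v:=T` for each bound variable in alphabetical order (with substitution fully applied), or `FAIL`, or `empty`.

Answer: FAIL

Derivation:
step 1: unify b ~ List List Bool  [subst: {-} | 2 pending]
  bind b := List List Bool
step 2: unify (List d -> (Bool -> Int)) ~ c  [subst: {b:=List List Bool} | 1 pending]
  bind c := (List d -> (Bool -> Int))
step 3: unify (List Int -> d) ~ List Bool  [subst: {b:=List List Bool, c:=(List d -> (Bool -> Int))} | 0 pending]
  clash: (List Int -> d) vs List Bool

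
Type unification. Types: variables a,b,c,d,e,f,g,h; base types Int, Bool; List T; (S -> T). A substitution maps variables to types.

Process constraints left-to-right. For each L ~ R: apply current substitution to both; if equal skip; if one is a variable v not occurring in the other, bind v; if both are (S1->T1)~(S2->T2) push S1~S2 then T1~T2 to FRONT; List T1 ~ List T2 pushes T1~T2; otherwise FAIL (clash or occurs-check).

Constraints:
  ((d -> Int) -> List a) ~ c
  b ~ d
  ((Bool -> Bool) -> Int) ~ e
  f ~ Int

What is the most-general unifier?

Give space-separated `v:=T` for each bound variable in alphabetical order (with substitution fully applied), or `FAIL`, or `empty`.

step 1: unify ((d -> Int) -> List a) ~ c  [subst: {-} | 3 pending]
  bind c := ((d -> Int) -> List a)
step 2: unify b ~ d  [subst: {c:=((d -> Int) -> List a)} | 2 pending]
  bind b := d
step 3: unify ((Bool -> Bool) -> Int) ~ e  [subst: {c:=((d -> Int) -> List a), b:=d} | 1 pending]
  bind e := ((Bool -> Bool) -> Int)
step 4: unify f ~ Int  [subst: {c:=((d -> Int) -> List a), b:=d, e:=((Bool -> Bool) -> Int)} | 0 pending]
  bind f := Int

Answer: b:=d c:=((d -> Int) -> List a) e:=((Bool -> Bool) -> Int) f:=Int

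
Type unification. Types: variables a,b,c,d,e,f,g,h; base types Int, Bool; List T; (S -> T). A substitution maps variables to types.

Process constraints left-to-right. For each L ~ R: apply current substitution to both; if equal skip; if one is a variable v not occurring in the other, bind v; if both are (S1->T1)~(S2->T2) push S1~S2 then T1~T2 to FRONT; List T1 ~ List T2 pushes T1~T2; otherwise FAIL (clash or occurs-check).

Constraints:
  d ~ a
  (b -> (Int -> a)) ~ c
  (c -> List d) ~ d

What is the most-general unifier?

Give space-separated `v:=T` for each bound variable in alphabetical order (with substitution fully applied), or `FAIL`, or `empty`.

Answer: FAIL

Derivation:
step 1: unify d ~ a  [subst: {-} | 2 pending]
  bind d := a
step 2: unify (b -> (Int -> a)) ~ c  [subst: {d:=a} | 1 pending]
  bind c := (b -> (Int -> a))
step 3: unify ((b -> (Int -> a)) -> List a) ~ a  [subst: {d:=a, c:=(b -> (Int -> a))} | 0 pending]
  occurs-check fail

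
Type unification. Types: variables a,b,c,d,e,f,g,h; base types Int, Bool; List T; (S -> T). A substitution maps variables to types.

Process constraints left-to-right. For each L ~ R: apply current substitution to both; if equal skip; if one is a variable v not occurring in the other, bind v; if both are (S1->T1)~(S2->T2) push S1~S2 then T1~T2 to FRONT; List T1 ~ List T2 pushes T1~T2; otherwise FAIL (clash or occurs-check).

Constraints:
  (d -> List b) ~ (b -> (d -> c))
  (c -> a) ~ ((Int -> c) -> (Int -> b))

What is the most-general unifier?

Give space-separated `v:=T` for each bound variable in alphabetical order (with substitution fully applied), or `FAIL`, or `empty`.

step 1: unify (d -> List b) ~ (b -> (d -> c))  [subst: {-} | 1 pending]
  -> decompose arrow: push d~b, List b~(d -> c)
step 2: unify d ~ b  [subst: {-} | 2 pending]
  bind d := b
step 3: unify List b ~ (b -> c)  [subst: {d:=b} | 1 pending]
  clash: List b vs (b -> c)

Answer: FAIL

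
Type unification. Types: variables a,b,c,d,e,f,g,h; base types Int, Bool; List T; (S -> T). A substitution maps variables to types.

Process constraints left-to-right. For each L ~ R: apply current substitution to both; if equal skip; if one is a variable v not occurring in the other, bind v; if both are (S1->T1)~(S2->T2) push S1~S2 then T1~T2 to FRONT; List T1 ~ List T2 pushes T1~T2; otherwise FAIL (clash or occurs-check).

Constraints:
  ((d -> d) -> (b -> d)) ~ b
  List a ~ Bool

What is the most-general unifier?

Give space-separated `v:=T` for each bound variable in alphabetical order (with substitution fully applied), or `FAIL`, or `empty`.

Answer: FAIL

Derivation:
step 1: unify ((d -> d) -> (b -> d)) ~ b  [subst: {-} | 1 pending]
  occurs-check fail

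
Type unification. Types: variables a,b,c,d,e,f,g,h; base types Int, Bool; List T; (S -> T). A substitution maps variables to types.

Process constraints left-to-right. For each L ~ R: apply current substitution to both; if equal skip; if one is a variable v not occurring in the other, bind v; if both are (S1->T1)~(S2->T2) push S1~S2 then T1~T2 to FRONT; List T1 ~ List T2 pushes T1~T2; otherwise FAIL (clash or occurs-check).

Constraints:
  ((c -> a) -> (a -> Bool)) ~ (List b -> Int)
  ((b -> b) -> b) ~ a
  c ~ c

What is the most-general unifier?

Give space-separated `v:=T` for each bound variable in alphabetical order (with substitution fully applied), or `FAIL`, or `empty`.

Answer: FAIL

Derivation:
step 1: unify ((c -> a) -> (a -> Bool)) ~ (List b -> Int)  [subst: {-} | 2 pending]
  -> decompose arrow: push (c -> a)~List b, (a -> Bool)~Int
step 2: unify (c -> a) ~ List b  [subst: {-} | 3 pending]
  clash: (c -> a) vs List b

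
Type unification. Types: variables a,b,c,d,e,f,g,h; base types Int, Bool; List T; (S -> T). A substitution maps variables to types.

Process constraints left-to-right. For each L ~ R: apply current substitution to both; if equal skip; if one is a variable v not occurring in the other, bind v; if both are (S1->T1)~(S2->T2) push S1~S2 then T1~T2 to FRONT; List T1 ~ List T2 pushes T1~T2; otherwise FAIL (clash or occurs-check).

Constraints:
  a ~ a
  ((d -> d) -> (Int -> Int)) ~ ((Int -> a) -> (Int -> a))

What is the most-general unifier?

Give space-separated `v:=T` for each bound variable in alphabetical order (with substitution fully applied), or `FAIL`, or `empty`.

step 1: unify a ~ a  [subst: {-} | 1 pending]
  -> identical, skip
step 2: unify ((d -> d) -> (Int -> Int)) ~ ((Int -> a) -> (Int -> a))  [subst: {-} | 0 pending]
  -> decompose arrow: push (d -> d)~(Int -> a), (Int -> Int)~(Int -> a)
step 3: unify (d -> d) ~ (Int -> a)  [subst: {-} | 1 pending]
  -> decompose arrow: push d~Int, d~a
step 4: unify d ~ Int  [subst: {-} | 2 pending]
  bind d := Int
step 5: unify Int ~ a  [subst: {d:=Int} | 1 pending]
  bind a := Int
step 6: unify (Int -> Int) ~ (Int -> Int)  [subst: {d:=Int, a:=Int} | 0 pending]
  -> identical, skip

Answer: a:=Int d:=Int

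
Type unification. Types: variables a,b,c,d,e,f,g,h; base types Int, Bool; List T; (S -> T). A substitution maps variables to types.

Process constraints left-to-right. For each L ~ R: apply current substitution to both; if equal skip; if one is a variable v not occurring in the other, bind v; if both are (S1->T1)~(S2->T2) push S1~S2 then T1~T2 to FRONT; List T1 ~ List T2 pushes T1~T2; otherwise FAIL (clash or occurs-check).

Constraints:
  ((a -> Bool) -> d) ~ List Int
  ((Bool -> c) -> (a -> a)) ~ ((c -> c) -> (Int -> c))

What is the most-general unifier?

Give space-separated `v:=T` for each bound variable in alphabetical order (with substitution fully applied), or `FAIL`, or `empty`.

step 1: unify ((a -> Bool) -> d) ~ List Int  [subst: {-} | 1 pending]
  clash: ((a -> Bool) -> d) vs List Int

Answer: FAIL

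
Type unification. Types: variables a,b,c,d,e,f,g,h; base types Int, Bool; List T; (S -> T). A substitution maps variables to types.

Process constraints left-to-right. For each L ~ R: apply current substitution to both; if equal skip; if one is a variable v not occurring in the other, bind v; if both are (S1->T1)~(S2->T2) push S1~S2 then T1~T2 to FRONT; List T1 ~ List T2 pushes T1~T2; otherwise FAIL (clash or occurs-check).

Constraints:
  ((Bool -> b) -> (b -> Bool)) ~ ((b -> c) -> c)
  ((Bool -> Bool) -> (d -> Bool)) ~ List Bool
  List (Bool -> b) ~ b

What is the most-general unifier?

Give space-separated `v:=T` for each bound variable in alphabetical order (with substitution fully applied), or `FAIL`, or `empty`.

step 1: unify ((Bool -> b) -> (b -> Bool)) ~ ((b -> c) -> c)  [subst: {-} | 2 pending]
  -> decompose arrow: push (Bool -> b)~(b -> c), (b -> Bool)~c
step 2: unify (Bool -> b) ~ (b -> c)  [subst: {-} | 3 pending]
  -> decompose arrow: push Bool~b, b~c
step 3: unify Bool ~ b  [subst: {-} | 4 pending]
  bind b := Bool
step 4: unify Bool ~ c  [subst: {b:=Bool} | 3 pending]
  bind c := Bool
step 5: unify (Bool -> Bool) ~ Bool  [subst: {b:=Bool, c:=Bool} | 2 pending]
  clash: (Bool -> Bool) vs Bool

Answer: FAIL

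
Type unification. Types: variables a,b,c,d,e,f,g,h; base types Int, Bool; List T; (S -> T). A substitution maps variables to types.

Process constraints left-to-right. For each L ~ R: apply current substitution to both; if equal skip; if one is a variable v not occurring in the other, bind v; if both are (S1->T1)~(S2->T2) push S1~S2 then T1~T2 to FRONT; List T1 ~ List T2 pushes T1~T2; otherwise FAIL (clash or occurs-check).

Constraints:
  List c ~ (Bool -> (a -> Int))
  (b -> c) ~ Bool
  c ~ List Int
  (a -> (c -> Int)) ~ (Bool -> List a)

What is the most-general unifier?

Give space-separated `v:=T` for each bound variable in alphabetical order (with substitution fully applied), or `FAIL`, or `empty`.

Answer: FAIL

Derivation:
step 1: unify List c ~ (Bool -> (a -> Int))  [subst: {-} | 3 pending]
  clash: List c vs (Bool -> (a -> Int))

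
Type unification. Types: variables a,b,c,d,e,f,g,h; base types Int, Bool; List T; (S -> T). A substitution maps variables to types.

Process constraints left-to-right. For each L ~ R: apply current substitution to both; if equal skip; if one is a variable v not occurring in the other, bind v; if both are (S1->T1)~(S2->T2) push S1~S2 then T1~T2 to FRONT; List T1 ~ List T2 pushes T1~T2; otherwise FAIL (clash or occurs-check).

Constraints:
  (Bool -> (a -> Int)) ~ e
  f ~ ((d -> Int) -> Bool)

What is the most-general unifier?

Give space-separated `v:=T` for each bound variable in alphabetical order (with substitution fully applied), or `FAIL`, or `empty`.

Answer: e:=(Bool -> (a -> Int)) f:=((d -> Int) -> Bool)

Derivation:
step 1: unify (Bool -> (a -> Int)) ~ e  [subst: {-} | 1 pending]
  bind e := (Bool -> (a -> Int))
step 2: unify f ~ ((d -> Int) -> Bool)  [subst: {e:=(Bool -> (a -> Int))} | 0 pending]
  bind f := ((d -> Int) -> Bool)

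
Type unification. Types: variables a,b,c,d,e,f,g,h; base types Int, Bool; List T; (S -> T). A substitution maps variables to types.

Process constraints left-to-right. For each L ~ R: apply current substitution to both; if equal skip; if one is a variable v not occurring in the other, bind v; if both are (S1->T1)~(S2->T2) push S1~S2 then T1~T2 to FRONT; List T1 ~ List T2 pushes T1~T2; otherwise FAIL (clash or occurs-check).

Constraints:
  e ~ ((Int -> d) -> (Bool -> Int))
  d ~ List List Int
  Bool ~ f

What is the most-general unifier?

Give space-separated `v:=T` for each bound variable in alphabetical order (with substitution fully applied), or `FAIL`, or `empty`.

step 1: unify e ~ ((Int -> d) -> (Bool -> Int))  [subst: {-} | 2 pending]
  bind e := ((Int -> d) -> (Bool -> Int))
step 2: unify d ~ List List Int  [subst: {e:=((Int -> d) -> (Bool -> Int))} | 1 pending]
  bind d := List List Int
step 3: unify Bool ~ f  [subst: {e:=((Int -> d) -> (Bool -> Int)), d:=List List Int} | 0 pending]
  bind f := Bool

Answer: d:=List List Int e:=((Int -> List List Int) -> (Bool -> Int)) f:=Bool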